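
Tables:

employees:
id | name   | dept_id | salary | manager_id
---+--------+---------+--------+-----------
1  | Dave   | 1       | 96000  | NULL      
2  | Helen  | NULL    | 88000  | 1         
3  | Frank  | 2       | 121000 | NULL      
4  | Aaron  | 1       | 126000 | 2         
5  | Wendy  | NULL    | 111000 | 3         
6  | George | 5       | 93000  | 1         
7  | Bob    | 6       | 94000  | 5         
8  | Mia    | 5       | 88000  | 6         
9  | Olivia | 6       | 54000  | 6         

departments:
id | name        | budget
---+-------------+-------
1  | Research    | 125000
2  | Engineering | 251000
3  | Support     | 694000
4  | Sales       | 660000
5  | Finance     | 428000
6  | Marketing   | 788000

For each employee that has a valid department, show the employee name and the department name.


INNER JOIN keeps only employees rows whose dept_id matches an id in departments. Walk through each employee:
  - employee 1 (Dave): dept_id=1 -> matches Research
  - employee 2 (Helen): dept_id=NULL, no match -> dropped
  - employee 3 (Frank): dept_id=2 -> matches Engineering
  - employee 4 (Aaron): dept_id=1 -> matches Research
  - employee 5 (Wendy): dept_id=NULL, no match -> dropped
  - employee 6 (George): dept_id=5 -> matches Finance
  - employee 7 (Bob): dept_id=6 -> matches Marketing
  - employee 8 (Mia): dept_id=5 -> matches Finance
  - employee 9 (Olivia): dept_id=6 -> matches Marketing
So 2 of 9 rows are dropped.

SQL:
SELECT a.name, b.name AS department
FROM employees a
INNER JOIN departments b ON a.dept_id = b.id

Result:
name   | department 
-------+------------
Dave   | Research   
Frank  | Engineering
Aaron  | Research   
George | Finance    
Bob    | Marketing  
Mia    | Finance    
Olivia | Marketing  


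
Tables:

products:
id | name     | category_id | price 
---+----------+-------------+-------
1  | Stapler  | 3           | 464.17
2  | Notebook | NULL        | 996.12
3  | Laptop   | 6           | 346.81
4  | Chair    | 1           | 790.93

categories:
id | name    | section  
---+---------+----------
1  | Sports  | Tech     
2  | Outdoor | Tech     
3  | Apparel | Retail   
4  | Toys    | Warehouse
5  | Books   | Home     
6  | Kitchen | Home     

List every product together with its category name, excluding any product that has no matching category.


INNER JOIN keeps only products rows whose category_id matches an id in categories. Walk through each product:
  - product 1 (Stapler): category_id=3 -> matches Apparel
  - product 2 (Notebook): category_id=NULL, no match -> dropped
  - product 3 (Laptop): category_id=6 -> matches Kitchen
  - product 4 (Chair): category_id=1 -> matches Sports
So 1 of 4 rows is dropped.

SQL:
SELECT a.name, b.name AS category
FROM products a
INNER JOIN categories b ON a.category_id = b.id

Result:
name    | category
--------+---------
Stapler | Apparel 
Laptop  | Kitchen 
Chair   | Sports  


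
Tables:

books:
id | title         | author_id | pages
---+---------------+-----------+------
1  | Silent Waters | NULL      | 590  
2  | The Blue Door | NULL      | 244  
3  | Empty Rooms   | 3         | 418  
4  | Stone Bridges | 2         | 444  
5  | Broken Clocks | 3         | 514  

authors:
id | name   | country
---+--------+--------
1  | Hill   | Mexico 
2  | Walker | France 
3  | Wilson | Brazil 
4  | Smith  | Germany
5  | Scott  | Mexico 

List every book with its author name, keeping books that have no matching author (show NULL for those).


LEFT JOIN keeps every row from books (the left table); where author_id has no match in authors, the author columns become NULL. Walk through each book:
  - book 1 (Silent Waters): author_id=NULL, no match -> kept with NULL
  - book 2 (The Blue Door): author_id=NULL, no match -> kept with NULL
  - book 3 (Empty Rooms): author_id=3 -> matches Wilson
  - book 4 (Stone Bridges): author_id=2 -> matches Walker
  - book 5 (Broken Clocks): author_id=3 -> matches Wilson
All 5 rows appear; 2 have NULL author.

SQL:
SELECT a.title, b.name AS author
FROM books a
LEFT JOIN authors b ON a.author_id = b.id

Result:
title         | author
--------------+-------
Silent Waters | NULL  
The Blue Door | NULL  
Empty Rooms   | Wilson
Stone Bridges | Walker
Broken Clocks | Wilson


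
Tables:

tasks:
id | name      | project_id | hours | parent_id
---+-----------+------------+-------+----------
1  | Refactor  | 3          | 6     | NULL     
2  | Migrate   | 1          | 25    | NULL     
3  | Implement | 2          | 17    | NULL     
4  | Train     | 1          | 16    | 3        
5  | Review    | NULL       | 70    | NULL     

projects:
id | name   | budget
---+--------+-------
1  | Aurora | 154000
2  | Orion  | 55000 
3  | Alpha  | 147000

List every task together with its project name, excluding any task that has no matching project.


INNER JOIN keeps only tasks rows whose project_id matches an id in projects. Walk through each task:
  - task 1 (Refactor): project_id=3 -> matches Alpha
  - task 2 (Migrate): project_id=1 -> matches Aurora
  - task 3 (Implement): project_id=2 -> matches Orion
  - task 4 (Train): project_id=1 -> matches Aurora
  - task 5 (Review): project_id=NULL, no match -> dropped
So 1 of 5 rows is dropped.

SQL:
SELECT a.name, b.name AS project
FROM tasks a
INNER JOIN projects b ON a.project_id = b.id

Result:
name      | project
----------+--------
Refactor  | Alpha  
Migrate   | Aurora 
Implement | Orion  
Train     | Aurora 


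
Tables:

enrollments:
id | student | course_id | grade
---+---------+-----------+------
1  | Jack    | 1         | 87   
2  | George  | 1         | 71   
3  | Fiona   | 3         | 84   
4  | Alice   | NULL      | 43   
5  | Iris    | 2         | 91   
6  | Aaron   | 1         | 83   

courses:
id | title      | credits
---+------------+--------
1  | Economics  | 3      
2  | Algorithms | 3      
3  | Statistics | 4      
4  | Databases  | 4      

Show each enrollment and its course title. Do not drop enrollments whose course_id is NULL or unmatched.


LEFT JOIN keeps every row from enrollments (the left table); where course_id has no match in courses, the course columns become NULL. Walk through each enrollment:
  - enrollment 1 (Jack): course_id=1 -> matches Economics
  - enrollment 2 (George): course_id=1 -> matches Economics
  - enrollment 3 (Fiona): course_id=3 -> matches Statistics
  - enrollment 4 (Alice): course_id=NULL, no match -> kept with NULL
  - enrollment 5 (Iris): course_id=2 -> matches Algorithms
  - enrollment 6 (Aaron): course_id=1 -> matches Economics
All 6 rows appear; 1 has NULL course.

SQL:
SELECT a.student, b.title AS course
FROM enrollments a
LEFT JOIN courses b ON a.course_id = b.id

Result:
student | course    
--------+-----------
Jack    | Economics 
George  | Economics 
Fiona   | Statistics
Alice   | NULL      
Iris    | Algorithms
Aaron   | Economics 


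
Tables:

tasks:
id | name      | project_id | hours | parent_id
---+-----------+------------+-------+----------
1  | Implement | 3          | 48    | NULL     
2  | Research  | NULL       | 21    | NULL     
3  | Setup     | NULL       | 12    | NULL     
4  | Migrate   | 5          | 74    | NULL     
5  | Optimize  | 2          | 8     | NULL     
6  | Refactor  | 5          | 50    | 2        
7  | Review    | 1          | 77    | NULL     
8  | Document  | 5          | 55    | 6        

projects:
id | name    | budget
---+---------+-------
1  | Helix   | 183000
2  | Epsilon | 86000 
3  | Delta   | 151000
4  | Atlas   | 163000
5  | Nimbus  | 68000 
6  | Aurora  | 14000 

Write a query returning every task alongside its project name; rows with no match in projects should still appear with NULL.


LEFT JOIN keeps every row from tasks (the left table); where project_id has no match in projects, the project columns become NULL. Walk through each task:
  - task 1 (Implement): project_id=3 -> matches Delta
  - task 2 (Research): project_id=NULL, no match -> kept with NULL
  - task 3 (Setup): project_id=NULL, no match -> kept with NULL
  - task 4 (Migrate): project_id=5 -> matches Nimbus
  - task 5 (Optimize): project_id=2 -> matches Epsilon
  - task 6 (Refactor): project_id=5 -> matches Nimbus
  - task 7 (Review): project_id=1 -> matches Helix
  - task 8 (Document): project_id=5 -> matches Nimbus
All 8 rows appear; 2 have NULL project.

SQL:
SELECT a.name, b.name AS project
FROM tasks a
LEFT JOIN projects b ON a.project_id = b.id

Result:
name      | project
----------+--------
Implement | Delta  
Research  | NULL   
Setup     | NULL   
Migrate   | Nimbus 
Optimize  | Epsilon
Refactor  | Nimbus 
Review    | Helix  
Document  | Nimbus 


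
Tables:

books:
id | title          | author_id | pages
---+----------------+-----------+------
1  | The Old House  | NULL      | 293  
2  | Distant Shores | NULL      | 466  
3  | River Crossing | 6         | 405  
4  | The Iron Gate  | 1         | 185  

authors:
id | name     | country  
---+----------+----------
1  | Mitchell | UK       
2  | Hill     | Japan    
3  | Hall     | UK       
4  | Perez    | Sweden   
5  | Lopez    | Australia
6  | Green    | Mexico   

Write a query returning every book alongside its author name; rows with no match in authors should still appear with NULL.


LEFT JOIN keeps every row from books (the left table); where author_id has no match in authors, the author columns become NULL. Walk through each book:
  - book 1 (The Old House): author_id=NULL, no match -> kept with NULL
  - book 2 (Distant Shores): author_id=NULL, no match -> kept with NULL
  - book 3 (River Crossing): author_id=6 -> matches Green
  - book 4 (The Iron Gate): author_id=1 -> matches Mitchell
All 4 rows appear; 2 have NULL author.

SQL:
SELECT a.title, b.name AS author
FROM books a
LEFT JOIN authors b ON a.author_id = b.id

Result:
title          | author  
---------------+---------
The Old House  | NULL    
Distant Shores | NULL    
River Crossing | Green   
The Iron Gate  | Mitchell


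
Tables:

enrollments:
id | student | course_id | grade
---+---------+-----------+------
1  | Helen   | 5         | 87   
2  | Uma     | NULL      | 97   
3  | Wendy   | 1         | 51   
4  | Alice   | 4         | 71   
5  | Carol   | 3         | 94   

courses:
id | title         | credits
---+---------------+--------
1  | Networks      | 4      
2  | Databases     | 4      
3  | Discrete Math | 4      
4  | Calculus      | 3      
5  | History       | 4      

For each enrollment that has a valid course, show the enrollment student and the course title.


INNER JOIN keeps only enrollments rows whose course_id matches an id in courses. Walk through each enrollment:
  - enrollment 1 (Helen): course_id=5 -> matches History
  - enrollment 2 (Uma): course_id=NULL, no match -> dropped
  - enrollment 3 (Wendy): course_id=1 -> matches Networks
  - enrollment 4 (Alice): course_id=4 -> matches Calculus
  - enrollment 5 (Carol): course_id=3 -> matches Discrete Math
So 1 of 5 rows is dropped.

SQL:
SELECT a.student, b.title AS course
FROM enrollments a
INNER JOIN courses b ON a.course_id = b.id

Result:
student | course       
--------+--------------
Helen   | History      
Wendy   | Networks     
Alice   | Calculus     
Carol   | Discrete Math


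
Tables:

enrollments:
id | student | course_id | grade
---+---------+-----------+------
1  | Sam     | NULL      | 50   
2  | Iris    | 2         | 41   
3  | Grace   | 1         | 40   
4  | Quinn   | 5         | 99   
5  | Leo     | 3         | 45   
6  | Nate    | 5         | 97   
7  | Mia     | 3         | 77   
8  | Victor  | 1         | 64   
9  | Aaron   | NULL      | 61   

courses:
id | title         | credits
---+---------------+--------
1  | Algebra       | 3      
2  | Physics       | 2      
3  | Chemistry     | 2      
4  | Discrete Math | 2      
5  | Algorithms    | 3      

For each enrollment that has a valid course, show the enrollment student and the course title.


INNER JOIN keeps only enrollments rows whose course_id matches an id in courses. Walk through each enrollment:
  - enrollment 1 (Sam): course_id=NULL, no match -> dropped
  - enrollment 2 (Iris): course_id=2 -> matches Physics
  - enrollment 3 (Grace): course_id=1 -> matches Algebra
  - enrollment 4 (Quinn): course_id=5 -> matches Algorithms
  - enrollment 5 (Leo): course_id=3 -> matches Chemistry
  - enrollment 6 (Nate): course_id=5 -> matches Algorithms
  - enrollment 7 (Mia): course_id=3 -> matches Chemistry
  - enrollment 8 (Victor): course_id=1 -> matches Algebra
  - enrollment 9 (Aaron): course_id=NULL, no match -> dropped
So 2 of 9 rows are dropped.

SQL:
SELECT a.student, b.title AS course
FROM enrollments a
INNER JOIN courses b ON a.course_id = b.id

Result:
student | course    
--------+-----------
Iris    | Physics   
Grace   | Algebra   
Quinn   | Algorithms
Leo     | Chemistry 
Nate    | Algorithms
Mia     | Chemistry 
Victor  | Algebra   


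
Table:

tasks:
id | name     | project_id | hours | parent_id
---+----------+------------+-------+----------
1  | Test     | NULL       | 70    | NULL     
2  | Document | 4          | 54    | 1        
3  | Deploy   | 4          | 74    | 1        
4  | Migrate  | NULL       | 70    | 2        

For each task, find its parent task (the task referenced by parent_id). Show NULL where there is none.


This is a self-join: tasks is joined to a second copy of itself, matching each row's parent_id to another row's id. Use LEFT JOIN so rows with parent_id=NULL are kept.
  - task 1 (Test): parent_id=NULL -> NULL
  - task 2 (Document): parent_id=1 -> Test
  - task 3 (Deploy): parent_id=1 -> Test
  - task 4 (Migrate): parent_id=2 -> Document

SQL:
SELECT a.name AS item, b.name AS parent
FROM tasks a
LEFT JOIN tasks b ON a.parent_id = b.id

Result:
item     | parent  
---------+---------
Test     | NULL    
Document | Test    
Deploy   | Test    
Migrate  | Document


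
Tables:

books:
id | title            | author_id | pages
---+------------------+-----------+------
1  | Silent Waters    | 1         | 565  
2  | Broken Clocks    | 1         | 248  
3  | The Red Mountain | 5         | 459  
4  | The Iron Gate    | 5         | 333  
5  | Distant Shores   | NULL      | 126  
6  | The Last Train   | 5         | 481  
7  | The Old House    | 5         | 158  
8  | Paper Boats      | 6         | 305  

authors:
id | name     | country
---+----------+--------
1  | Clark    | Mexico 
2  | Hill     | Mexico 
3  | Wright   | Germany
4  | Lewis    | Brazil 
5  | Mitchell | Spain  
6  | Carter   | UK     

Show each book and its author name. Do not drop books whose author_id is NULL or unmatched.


LEFT JOIN keeps every row from books (the left table); where author_id has no match in authors, the author columns become NULL. Walk through each book:
  - book 1 (Silent Waters): author_id=1 -> matches Clark
  - book 2 (Broken Clocks): author_id=1 -> matches Clark
  - book 3 (The Red Mountain): author_id=5 -> matches Mitchell
  - book 4 (The Iron Gate): author_id=5 -> matches Mitchell
  - book 5 (Distant Shores): author_id=NULL, no match -> kept with NULL
  - book 6 (The Last Train): author_id=5 -> matches Mitchell
  - book 7 (The Old House): author_id=5 -> matches Mitchell
  - book 8 (Paper Boats): author_id=6 -> matches Carter
All 8 rows appear; 1 has NULL author.

SQL:
SELECT a.title, b.name AS author
FROM books a
LEFT JOIN authors b ON a.author_id = b.id

Result:
title            | author  
-----------------+---------
Silent Waters    | Clark   
Broken Clocks    | Clark   
The Red Mountain | Mitchell
The Iron Gate    | Mitchell
Distant Shores   | NULL    
The Last Train   | Mitchell
The Old House    | Mitchell
Paper Boats      | Carter  


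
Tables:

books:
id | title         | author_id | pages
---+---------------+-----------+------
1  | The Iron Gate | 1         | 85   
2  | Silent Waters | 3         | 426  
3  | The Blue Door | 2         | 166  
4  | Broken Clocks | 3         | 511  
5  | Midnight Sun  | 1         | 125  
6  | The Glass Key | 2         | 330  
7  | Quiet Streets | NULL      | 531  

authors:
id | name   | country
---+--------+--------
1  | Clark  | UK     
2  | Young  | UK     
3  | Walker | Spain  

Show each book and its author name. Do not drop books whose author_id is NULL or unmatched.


LEFT JOIN keeps every row from books (the left table); where author_id has no match in authors, the author columns become NULL. Walk through each book:
  - book 1 (The Iron Gate): author_id=1 -> matches Clark
  - book 2 (Silent Waters): author_id=3 -> matches Walker
  - book 3 (The Blue Door): author_id=2 -> matches Young
  - book 4 (Broken Clocks): author_id=3 -> matches Walker
  - book 5 (Midnight Sun): author_id=1 -> matches Clark
  - book 6 (The Glass Key): author_id=2 -> matches Young
  - book 7 (Quiet Streets): author_id=NULL, no match -> kept with NULL
All 7 rows appear; 1 has NULL author.

SQL:
SELECT a.title, b.name AS author
FROM books a
LEFT JOIN authors b ON a.author_id = b.id

Result:
title         | author
--------------+-------
The Iron Gate | Clark 
Silent Waters | Walker
The Blue Door | Young 
Broken Clocks | Walker
Midnight Sun  | Clark 
The Glass Key | Young 
Quiet Streets | NULL  


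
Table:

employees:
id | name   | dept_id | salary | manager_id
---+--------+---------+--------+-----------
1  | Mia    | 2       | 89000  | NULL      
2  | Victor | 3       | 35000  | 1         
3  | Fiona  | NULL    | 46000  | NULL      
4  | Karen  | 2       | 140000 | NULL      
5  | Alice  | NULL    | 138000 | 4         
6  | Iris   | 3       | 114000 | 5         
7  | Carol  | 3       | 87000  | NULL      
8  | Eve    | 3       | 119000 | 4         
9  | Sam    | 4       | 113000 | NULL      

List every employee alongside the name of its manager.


This is a self-join: employees is joined to a second copy of itself, matching each row's manager_id to another row's id. Use LEFT JOIN so rows with manager_id=NULL are kept.
  - employee 1 (Mia): manager_id=NULL -> NULL
  - employee 2 (Victor): manager_id=1 -> Mia
  - employee 3 (Fiona): manager_id=NULL -> NULL
  - employee 4 (Karen): manager_id=NULL -> NULL
  - employee 5 (Alice): manager_id=4 -> Karen
  - employee 6 (Iris): manager_id=5 -> Alice
  - employee 7 (Carol): manager_id=NULL -> NULL
  - employee 8 (Eve): manager_id=4 -> Karen
  - employee 9 (Sam): manager_id=NULL -> NULL

SQL:
SELECT a.name AS item, b.name AS manager
FROM employees a
LEFT JOIN employees b ON a.manager_id = b.id

Result:
item   | manager
-------+--------
Mia    | NULL   
Victor | Mia    
Fiona  | NULL   
Karen  | NULL   
Alice  | Karen  
Iris   | Alice  
Carol  | NULL   
Eve    | Karen  
Sam    | NULL   


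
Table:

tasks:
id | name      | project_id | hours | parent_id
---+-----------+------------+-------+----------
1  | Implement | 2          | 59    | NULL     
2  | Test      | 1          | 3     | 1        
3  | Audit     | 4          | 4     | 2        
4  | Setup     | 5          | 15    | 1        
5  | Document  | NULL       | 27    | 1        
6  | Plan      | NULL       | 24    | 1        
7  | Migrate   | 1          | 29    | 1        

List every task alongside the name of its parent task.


This is a self-join: tasks is joined to a second copy of itself, matching each row's parent_id to another row's id. Use LEFT JOIN so rows with parent_id=NULL are kept.
  - task 1 (Implement): parent_id=NULL -> NULL
  - task 2 (Test): parent_id=1 -> Implement
  - task 3 (Audit): parent_id=2 -> Test
  - task 4 (Setup): parent_id=1 -> Implement
  - task 5 (Document): parent_id=1 -> Implement
  - task 6 (Plan): parent_id=1 -> Implement
  - task 7 (Migrate): parent_id=1 -> Implement

SQL:
SELECT a.name AS item, b.name AS parent
FROM tasks a
LEFT JOIN tasks b ON a.parent_id = b.id

Result:
item      | parent   
----------+----------
Implement | NULL     
Test      | Implement
Audit     | Test     
Setup     | Implement
Document  | Implement
Plan      | Implement
Migrate   | Implement


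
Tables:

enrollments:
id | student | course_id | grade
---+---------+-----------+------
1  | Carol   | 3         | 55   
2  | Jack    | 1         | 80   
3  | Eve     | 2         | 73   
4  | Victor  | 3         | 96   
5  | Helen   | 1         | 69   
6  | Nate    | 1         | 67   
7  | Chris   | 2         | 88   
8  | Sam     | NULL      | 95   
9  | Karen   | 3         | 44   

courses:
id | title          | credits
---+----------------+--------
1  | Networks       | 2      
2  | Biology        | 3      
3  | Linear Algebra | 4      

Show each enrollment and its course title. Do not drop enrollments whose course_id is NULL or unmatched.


LEFT JOIN keeps every row from enrollments (the left table); where course_id has no match in courses, the course columns become NULL. Walk through each enrollment:
  - enrollment 1 (Carol): course_id=3 -> matches Linear Algebra
  - enrollment 2 (Jack): course_id=1 -> matches Networks
  - enrollment 3 (Eve): course_id=2 -> matches Biology
  - enrollment 4 (Victor): course_id=3 -> matches Linear Algebra
  - enrollment 5 (Helen): course_id=1 -> matches Networks
  - enrollment 6 (Nate): course_id=1 -> matches Networks
  - enrollment 7 (Chris): course_id=2 -> matches Biology
  - enrollment 8 (Sam): course_id=NULL, no match -> kept with NULL
  - enrollment 9 (Karen): course_id=3 -> matches Linear Algebra
All 9 rows appear; 1 has NULL course.

SQL:
SELECT a.student, b.title AS course
FROM enrollments a
LEFT JOIN courses b ON a.course_id = b.id

Result:
student | course        
--------+---------------
Carol   | Linear Algebra
Jack    | Networks      
Eve     | Biology       
Victor  | Linear Algebra
Helen   | Networks      
Nate    | Networks      
Chris   | Biology       
Sam     | NULL          
Karen   | Linear Algebra


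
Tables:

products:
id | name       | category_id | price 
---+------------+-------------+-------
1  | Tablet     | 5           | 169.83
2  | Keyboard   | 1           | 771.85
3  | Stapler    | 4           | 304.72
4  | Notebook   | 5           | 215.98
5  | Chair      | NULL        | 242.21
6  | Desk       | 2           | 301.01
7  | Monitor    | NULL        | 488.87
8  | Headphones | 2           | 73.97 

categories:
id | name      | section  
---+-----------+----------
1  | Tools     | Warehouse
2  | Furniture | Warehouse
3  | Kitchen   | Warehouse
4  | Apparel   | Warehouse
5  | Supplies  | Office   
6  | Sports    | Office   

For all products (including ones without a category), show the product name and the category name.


LEFT JOIN keeps every row from products (the left table); where category_id has no match in categories, the category columns become NULL. Walk through each product:
  - product 1 (Tablet): category_id=5 -> matches Supplies
  - product 2 (Keyboard): category_id=1 -> matches Tools
  - product 3 (Stapler): category_id=4 -> matches Apparel
  - product 4 (Notebook): category_id=5 -> matches Supplies
  - product 5 (Chair): category_id=NULL, no match -> kept with NULL
  - product 6 (Desk): category_id=2 -> matches Furniture
  - product 7 (Monitor): category_id=NULL, no match -> kept with NULL
  - product 8 (Headphones): category_id=2 -> matches Furniture
All 8 rows appear; 2 have NULL category.

SQL:
SELECT a.name, b.name AS category
FROM products a
LEFT JOIN categories b ON a.category_id = b.id

Result:
name       | category 
-----------+----------
Tablet     | Supplies 
Keyboard   | Tools    
Stapler    | Apparel  
Notebook   | Supplies 
Chair      | NULL     
Desk       | Furniture
Monitor    | NULL     
Headphones | Furniture


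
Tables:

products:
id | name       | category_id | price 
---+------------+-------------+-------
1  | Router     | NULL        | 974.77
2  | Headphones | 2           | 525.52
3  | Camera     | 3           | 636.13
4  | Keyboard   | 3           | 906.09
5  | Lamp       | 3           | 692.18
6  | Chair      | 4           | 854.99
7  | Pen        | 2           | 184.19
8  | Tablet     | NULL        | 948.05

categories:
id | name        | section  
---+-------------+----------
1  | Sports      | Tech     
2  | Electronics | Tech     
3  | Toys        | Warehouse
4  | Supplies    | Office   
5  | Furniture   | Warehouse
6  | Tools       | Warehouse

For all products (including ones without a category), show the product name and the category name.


LEFT JOIN keeps every row from products (the left table); where category_id has no match in categories, the category columns become NULL. Walk through each product:
  - product 1 (Router): category_id=NULL, no match -> kept with NULL
  - product 2 (Headphones): category_id=2 -> matches Electronics
  - product 3 (Camera): category_id=3 -> matches Toys
  - product 4 (Keyboard): category_id=3 -> matches Toys
  - product 5 (Lamp): category_id=3 -> matches Toys
  - product 6 (Chair): category_id=4 -> matches Supplies
  - product 7 (Pen): category_id=2 -> matches Electronics
  - product 8 (Tablet): category_id=NULL, no match -> kept with NULL
All 8 rows appear; 2 have NULL category.

SQL:
SELECT a.name, b.name AS category
FROM products a
LEFT JOIN categories b ON a.category_id = b.id

Result:
name       | category   
-----------+------------
Router     | NULL       
Headphones | Electronics
Camera     | Toys       
Keyboard   | Toys       
Lamp       | Toys       
Chair      | Supplies   
Pen        | Electronics
Tablet     | NULL       


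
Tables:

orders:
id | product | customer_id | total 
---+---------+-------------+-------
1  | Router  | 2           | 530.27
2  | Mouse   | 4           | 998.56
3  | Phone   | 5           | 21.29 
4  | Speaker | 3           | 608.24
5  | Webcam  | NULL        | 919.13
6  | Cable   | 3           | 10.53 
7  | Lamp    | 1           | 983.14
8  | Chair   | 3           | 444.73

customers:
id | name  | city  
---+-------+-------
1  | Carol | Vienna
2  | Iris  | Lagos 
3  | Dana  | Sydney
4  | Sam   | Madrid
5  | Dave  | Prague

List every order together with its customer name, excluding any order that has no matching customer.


INNER JOIN keeps only orders rows whose customer_id matches an id in customers. Walk through each order:
  - order 1 (Router): customer_id=2 -> matches Iris
  - order 2 (Mouse): customer_id=4 -> matches Sam
  - order 3 (Phone): customer_id=5 -> matches Dave
  - order 4 (Speaker): customer_id=3 -> matches Dana
  - order 5 (Webcam): customer_id=NULL, no match -> dropped
  - order 6 (Cable): customer_id=3 -> matches Dana
  - order 7 (Lamp): customer_id=1 -> matches Carol
  - order 8 (Chair): customer_id=3 -> matches Dana
So 1 of 8 rows is dropped.

SQL:
SELECT a.product, b.name AS customer
FROM orders a
INNER JOIN customers b ON a.customer_id = b.id

Result:
product | customer
--------+---------
Router  | Iris    
Mouse   | Sam     
Phone   | Dave    
Speaker | Dana    
Cable   | Dana    
Lamp    | Carol   
Chair   | Dana    


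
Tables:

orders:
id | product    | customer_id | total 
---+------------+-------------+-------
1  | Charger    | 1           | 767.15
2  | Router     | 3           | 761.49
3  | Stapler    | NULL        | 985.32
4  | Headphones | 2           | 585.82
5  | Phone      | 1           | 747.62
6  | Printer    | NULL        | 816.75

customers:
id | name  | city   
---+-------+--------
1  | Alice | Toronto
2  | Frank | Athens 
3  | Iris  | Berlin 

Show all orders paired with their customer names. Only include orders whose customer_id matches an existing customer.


INNER JOIN keeps only orders rows whose customer_id matches an id in customers. Walk through each order:
  - order 1 (Charger): customer_id=1 -> matches Alice
  - order 2 (Router): customer_id=3 -> matches Iris
  - order 3 (Stapler): customer_id=NULL, no match -> dropped
  - order 4 (Headphones): customer_id=2 -> matches Frank
  - order 5 (Phone): customer_id=1 -> matches Alice
  - order 6 (Printer): customer_id=NULL, no match -> dropped
So 2 of 6 rows are dropped.

SQL:
SELECT a.product, b.name AS customer
FROM orders a
INNER JOIN customers b ON a.customer_id = b.id

Result:
product    | customer
-----------+---------
Charger    | Alice   
Router     | Iris    
Headphones | Frank   
Phone      | Alice   


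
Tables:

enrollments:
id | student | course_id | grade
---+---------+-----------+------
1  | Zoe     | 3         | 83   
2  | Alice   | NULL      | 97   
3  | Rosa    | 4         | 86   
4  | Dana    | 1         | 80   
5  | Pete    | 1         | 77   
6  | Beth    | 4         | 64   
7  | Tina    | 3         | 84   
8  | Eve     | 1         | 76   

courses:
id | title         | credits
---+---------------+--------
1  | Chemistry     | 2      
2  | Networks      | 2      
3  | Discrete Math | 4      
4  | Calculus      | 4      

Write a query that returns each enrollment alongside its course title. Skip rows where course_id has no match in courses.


INNER JOIN keeps only enrollments rows whose course_id matches an id in courses. Walk through each enrollment:
  - enrollment 1 (Zoe): course_id=3 -> matches Discrete Math
  - enrollment 2 (Alice): course_id=NULL, no match -> dropped
  - enrollment 3 (Rosa): course_id=4 -> matches Calculus
  - enrollment 4 (Dana): course_id=1 -> matches Chemistry
  - enrollment 5 (Pete): course_id=1 -> matches Chemistry
  - enrollment 6 (Beth): course_id=4 -> matches Calculus
  - enrollment 7 (Tina): course_id=3 -> matches Discrete Math
  - enrollment 8 (Eve): course_id=1 -> matches Chemistry
So 1 of 8 rows is dropped.

SQL:
SELECT a.student, b.title AS course
FROM enrollments a
INNER JOIN courses b ON a.course_id = b.id

Result:
student | course       
--------+--------------
Zoe     | Discrete Math
Rosa    | Calculus     
Dana    | Chemistry    
Pete    | Chemistry    
Beth    | Calculus     
Tina    | Discrete Math
Eve     | Chemistry    


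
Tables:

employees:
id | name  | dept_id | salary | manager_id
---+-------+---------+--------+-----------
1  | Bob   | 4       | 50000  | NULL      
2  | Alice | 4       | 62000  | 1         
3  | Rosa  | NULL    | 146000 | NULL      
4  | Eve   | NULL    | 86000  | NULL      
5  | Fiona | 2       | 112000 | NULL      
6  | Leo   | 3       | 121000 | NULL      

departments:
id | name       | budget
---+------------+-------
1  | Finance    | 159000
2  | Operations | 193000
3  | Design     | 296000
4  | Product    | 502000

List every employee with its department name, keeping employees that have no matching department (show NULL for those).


LEFT JOIN keeps every row from employees (the left table); where dept_id has no match in departments, the department columns become NULL. Walk through each employee:
  - employee 1 (Bob): dept_id=4 -> matches Product
  - employee 2 (Alice): dept_id=4 -> matches Product
  - employee 3 (Rosa): dept_id=NULL, no match -> kept with NULL
  - employee 4 (Eve): dept_id=NULL, no match -> kept with NULL
  - employee 5 (Fiona): dept_id=2 -> matches Operations
  - employee 6 (Leo): dept_id=3 -> matches Design
All 6 rows appear; 2 have NULL department.

SQL:
SELECT a.name, b.name AS department
FROM employees a
LEFT JOIN departments b ON a.dept_id = b.id

Result:
name  | department
------+-----------
Bob   | Product   
Alice | Product   
Rosa  | NULL      
Eve   | NULL      
Fiona | Operations
Leo   | Design    


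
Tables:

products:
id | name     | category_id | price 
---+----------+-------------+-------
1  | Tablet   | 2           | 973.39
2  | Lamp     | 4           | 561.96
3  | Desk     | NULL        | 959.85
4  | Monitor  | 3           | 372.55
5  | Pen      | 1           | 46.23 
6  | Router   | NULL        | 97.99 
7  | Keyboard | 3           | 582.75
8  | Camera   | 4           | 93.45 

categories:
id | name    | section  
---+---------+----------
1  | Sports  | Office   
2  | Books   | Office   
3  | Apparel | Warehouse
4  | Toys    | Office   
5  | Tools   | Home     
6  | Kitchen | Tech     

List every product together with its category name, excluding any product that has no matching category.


INNER JOIN keeps only products rows whose category_id matches an id in categories. Walk through each product:
  - product 1 (Tablet): category_id=2 -> matches Books
  - product 2 (Lamp): category_id=4 -> matches Toys
  - product 3 (Desk): category_id=NULL, no match -> dropped
  - product 4 (Monitor): category_id=3 -> matches Apparel
  - product 5 (Pen): category_id=1 -> matches Sports
  - product 6 (Router): category_id=NULL, no match -> dropped
  - product 7 (Keyboard): category_id=3 -> matches Apparel
  - product 8 (Camera): category_id=4 -> matches Toys
So 2 of 8 rows are dropped.

SQL:
SELECT a.name, b.name AS category
FROM products a
INNER JOIN categories b ON a.category_id = b.id

Result:
name     | category
---------+---------
Tablet   | Books   
Lamp     | Toys    
Monitor  | Apparel 
Pen      | Sports  
Keyboard | Apparel 
Camera   | Toys    


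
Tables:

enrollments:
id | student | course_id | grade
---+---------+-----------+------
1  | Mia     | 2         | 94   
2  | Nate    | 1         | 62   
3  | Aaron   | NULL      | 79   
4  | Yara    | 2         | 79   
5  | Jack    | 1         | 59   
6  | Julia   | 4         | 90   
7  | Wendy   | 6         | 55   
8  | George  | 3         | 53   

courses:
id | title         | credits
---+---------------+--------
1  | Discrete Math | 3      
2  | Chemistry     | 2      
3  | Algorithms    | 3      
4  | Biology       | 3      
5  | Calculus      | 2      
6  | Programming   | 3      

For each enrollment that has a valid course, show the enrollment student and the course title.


INNER JOIN keeps only enrollments rows whose course_id matches an id in courses. Walk through each enrollment:
  - enrollment 1 (Mia): course_id=2 -> matches Chemistry
  - enrollment 2 (Nate): course_id=1 -> matches Discrete Math
  - enrollment 3 (Aaron): course_id=NULL, no match -> dropped
  - enrollment 4 (Yara): course_id=2 -> matches Chemistry
  - enrollment 5 (Jack): course_id=1 -> matches Discrete Math
  - enrollment 6 (Julia): course_id=4 -> matches Biology
  - enrollment 7 (Wendy): course_id=6 -> matches Programming
  - enrollment 8 (George): course_id=3 -> matches Algorithms
So 1 of 8 rows is dropped.

SQL:
SELECT a.student, b.title AS course
FROM enrollments a
INNER JOIN courses b ON a.course_id = b.id

Result:
student | course       
--------+--------------
Mia     | Chemistry    
Nate    | Discrete Math
Yara    | Chemistry    
Jack    | Discrete Math
Julia   | Biology      
Wendy   | Programming  
George  | Algorithms   


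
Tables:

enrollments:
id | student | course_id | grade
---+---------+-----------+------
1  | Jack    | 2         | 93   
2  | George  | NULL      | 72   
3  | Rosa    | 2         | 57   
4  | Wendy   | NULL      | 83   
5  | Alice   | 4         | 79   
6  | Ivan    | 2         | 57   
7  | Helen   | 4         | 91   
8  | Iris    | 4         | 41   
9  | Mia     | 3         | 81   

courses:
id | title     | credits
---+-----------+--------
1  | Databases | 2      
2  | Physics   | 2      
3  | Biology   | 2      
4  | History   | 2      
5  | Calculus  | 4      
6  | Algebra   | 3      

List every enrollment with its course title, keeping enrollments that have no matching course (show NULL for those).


LEFT JOIN keeps every row from enrollments (the left table); where course_id has no match in courses, the course columns become NULL. Walk through each enrollment:
  - enrollment 1 (Jack): course_id=2 -> matches Physics
  - enrollment 2 (George): course_id=NULL, no match -> kept with NULL
  - enrollment 3 (Rosa): course_id=2 -> matches Physics
  - enrollment 4 (Wendy): course_id=NULL, no match -> kept with NULL
  - enrollment 5 (Alice): course_id=4 -> matches History
  - enrollment 6 (Ivan): course_id=2 -> matches Physics
  - enrollment 7 (Helen): course_id=4 -> matches History
  - enrollment 8 (Iris): course_id=4 -> matches History
  - enrollment 9 (Mia): course_id=3 -> matches Biology
All 9 rows appear; 2 have NULL course.

SQL:
SELECT a.student, b.title AS course
FROM enrollments a
LEFT JOIN courses b ON a.course_id = b.id

Result:
student | course 
--------+--------
Jack    | Physics
George  | NULL   
Rosa    | Physics
Wendy   | NULL   
Alice   | History
Ivan    | Physics
Helen   | History
Iris    | History
Mia     | Biology


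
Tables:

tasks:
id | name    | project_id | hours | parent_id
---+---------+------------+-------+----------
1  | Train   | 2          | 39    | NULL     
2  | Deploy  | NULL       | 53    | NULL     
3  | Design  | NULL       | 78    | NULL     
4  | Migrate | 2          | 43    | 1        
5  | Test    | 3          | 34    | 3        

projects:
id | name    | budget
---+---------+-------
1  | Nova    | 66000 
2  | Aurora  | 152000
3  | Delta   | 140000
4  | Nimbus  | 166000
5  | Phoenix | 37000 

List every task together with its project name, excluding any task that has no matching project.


INNER JOIN keeps only tasks rows whose project_id matches an id in projects. Walk through each task:
  - task 1 (Train): project_id=2 -> matches Aurora
  - task 2 (Deploy): project_id=NULL, no match -> dropped
  - task 3 (Design): project_id=NULL, no match -> dropped
  - task 4 (Migrate): project_id=2 -> matches Aurora
  - task 5 (Test): project_id=3 -> matches Delta
So 2 of 5 rows are dropped.

SQL:
SELECT a.name, b.name AS project
FROM tasks a
INNER JOIN projects b ON a.project_id = b.id

Result:
name    | project
--------+--------
Train   | Aurora 
Migrate | Aurora 
Test    | Delta  


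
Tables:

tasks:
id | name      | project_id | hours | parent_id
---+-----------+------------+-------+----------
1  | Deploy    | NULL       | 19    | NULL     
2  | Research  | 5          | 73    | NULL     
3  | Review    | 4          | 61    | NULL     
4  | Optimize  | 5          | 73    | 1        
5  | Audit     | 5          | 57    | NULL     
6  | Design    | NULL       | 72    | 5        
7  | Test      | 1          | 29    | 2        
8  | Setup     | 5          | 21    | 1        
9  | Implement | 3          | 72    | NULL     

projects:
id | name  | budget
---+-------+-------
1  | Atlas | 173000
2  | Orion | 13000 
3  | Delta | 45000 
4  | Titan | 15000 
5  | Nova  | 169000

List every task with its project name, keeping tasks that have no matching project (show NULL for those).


LEFT JOIN keeps every row from tasks (the left table); where project_id has no match in projects, the project columns become NULL. Walk through each task:
  - task 1 (Deploy): project_id=NULL, no match -> kept with NULL
  - task 2 (Research): project_id=5 -> matches Nova
  - task 3 (Review): project_id=4 -> matches Titan
  - task 4 (Optimize): project_id=5 -> matches Nova
  - task 5 (Audit): project_id=5 -> matches Nova
  - task 6 (Design): project_id=NULL, no match -> kept with NULL
  - task 7 (Test): project_id=1 -> matches Atlas
  - task 8 (Setup): project_id=5 -> matches Nova
  - task 9 (Implement): project_id=3 -> matches Delta
All 9 rows appear; 2 have NULL project.

SQL:
SELECT a.name, b.name AS project
FROM tasks a
LEFT JOIN projects b ON a.project_id = b.id

Result:
name      | project
----------+--------
Deploy    | NULL   
Research  | Nova   
Review    | Titan  
Optimize  | Nova   
Audit     | Nova   
Design    | NULL   
Test      | Atlas  
Setup     | Nova   
Implement | Delta  


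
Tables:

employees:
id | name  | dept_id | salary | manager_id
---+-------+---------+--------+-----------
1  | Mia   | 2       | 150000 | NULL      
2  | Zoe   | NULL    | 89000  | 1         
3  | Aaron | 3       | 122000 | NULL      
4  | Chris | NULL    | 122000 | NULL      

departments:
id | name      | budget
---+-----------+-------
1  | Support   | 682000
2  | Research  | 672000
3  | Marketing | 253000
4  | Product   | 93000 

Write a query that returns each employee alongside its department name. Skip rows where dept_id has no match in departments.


INNER JOIN keeps only employees rows whose dept_id matches an id in departments. Walk through each employee:
  - employee 1 (Mia): dept_id=2 -> matches Research
  - employee 2 (Zoe): dept_id=NULL, no match -> dropped
  - employee 3 (Aaron): dept_id=3 -> matches Marketing
  - employee 4 (Chris): dept_id=NULL, no match -> dropped
So 2 of 4 rows are dropped.

SQL:
SELECT a.name, b.name AS department
FROM employees a
INNER JOIN departments b ON a.dept_id = b.id

Result:
name  | department
------+-----------
Mia   | Research  
Aaron | Marketing 


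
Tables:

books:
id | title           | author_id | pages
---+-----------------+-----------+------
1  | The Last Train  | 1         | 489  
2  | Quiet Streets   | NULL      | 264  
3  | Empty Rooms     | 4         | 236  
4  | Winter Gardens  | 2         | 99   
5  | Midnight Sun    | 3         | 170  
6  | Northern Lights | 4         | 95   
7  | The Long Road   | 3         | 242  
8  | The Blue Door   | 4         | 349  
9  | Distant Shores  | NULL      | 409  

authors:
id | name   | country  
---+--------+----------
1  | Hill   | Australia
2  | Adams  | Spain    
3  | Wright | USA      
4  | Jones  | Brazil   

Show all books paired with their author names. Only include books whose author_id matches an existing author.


INNER JOIN keeps only books rows whose author_id matches an id in authors. Walk through each book:
  - book 1 (The Last Train): author_id=1 -> matches Hill
  - book 2 (Quiet Streets): author_id=NULL, no match -> dropped
  - book 3 (Empty Rooms): author_id=4 -> matches Jones
  - book 4 (Winter Gardens): author_id=2 -> matches Adams
  - book 5 (Midnight Sun): author_id=3 -> matches Wright
  - book 6 (Northern Lights): author_id=4 -> matches Jones
  - book 7 (The Long Road): author_id=3 -> matches Wright
  - book 8 (The Blue Door): author_id=4 -> matches Jones
  - book 9 (Distant Shores): author_id=NULL, no match -> dropped
So 2 of 9 rows are dropped.

SQL:
SELECT a.title, b.name AS author
FROM books a
INNER JOIN authors b ON a.author_id = b.id

Result:
title           | author
----------------+-------
The Last Train  | Hill  
Empty Rooms     | Jones 
Winter Gardens  | Adams 
Midnight Sun    | Wright
Northern Lights | Jones 
The Long Road   | Wright
The Blue Door   | Jones 
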